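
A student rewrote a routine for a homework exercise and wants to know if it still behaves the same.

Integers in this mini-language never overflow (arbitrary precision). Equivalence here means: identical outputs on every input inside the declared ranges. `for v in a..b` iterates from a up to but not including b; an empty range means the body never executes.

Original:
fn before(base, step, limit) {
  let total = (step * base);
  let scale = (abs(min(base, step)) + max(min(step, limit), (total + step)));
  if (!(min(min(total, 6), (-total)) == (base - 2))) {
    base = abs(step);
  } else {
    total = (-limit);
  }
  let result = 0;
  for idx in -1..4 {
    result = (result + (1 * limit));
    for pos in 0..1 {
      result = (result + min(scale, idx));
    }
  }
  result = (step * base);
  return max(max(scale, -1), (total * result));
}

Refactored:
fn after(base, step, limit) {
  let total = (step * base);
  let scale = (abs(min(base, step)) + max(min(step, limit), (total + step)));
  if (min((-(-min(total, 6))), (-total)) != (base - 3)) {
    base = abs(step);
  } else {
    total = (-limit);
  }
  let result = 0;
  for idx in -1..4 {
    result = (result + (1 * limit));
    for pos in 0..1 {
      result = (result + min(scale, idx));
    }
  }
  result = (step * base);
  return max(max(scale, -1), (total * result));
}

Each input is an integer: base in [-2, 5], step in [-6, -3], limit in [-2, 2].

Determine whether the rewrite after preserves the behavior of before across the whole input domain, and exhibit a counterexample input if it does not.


Not equivalent: base=-1, step=-4, limit=-2 separates them (4 vs 8).
before: total=4, then scale=4, then (!(min(min(total, 6), (-total)) == (base - 2))) is true, then base=4, then result=0, then (idx=-1), then result=-2, then (pos=0), then result=-3, then (idx=0), then result=-5, then (pos=0), then result=-5, then (idx=1), then result=-7, then (pos=0), then result=-6, then (idx=2), then result=-8, then (pos=0), then result=-6, then (idx=3), then result=-8, then (pos=0), then result=-5, then result=-16, then returns 4
after: total=4, then scale=4, then (min((-(-min(total, 6))), (-total)) != (base - 3)) is false, then total=2, then result=0, then (idx=-1), then result=-2, then (pos=0), then result=-3, then (idx=0), then result=-5, then (pos=0), then result=-5, then (idx=1), then result=-7, then (pos=0), then result=-6, then (idx=2), then result=-8, then (pos=0), then result=-6, then (idx=3), then result=-8, then (pos=0), then result=-5, then result=4, then returns 8
verdict: not equivalent; witness: base=-1, step=-4, limit=-2


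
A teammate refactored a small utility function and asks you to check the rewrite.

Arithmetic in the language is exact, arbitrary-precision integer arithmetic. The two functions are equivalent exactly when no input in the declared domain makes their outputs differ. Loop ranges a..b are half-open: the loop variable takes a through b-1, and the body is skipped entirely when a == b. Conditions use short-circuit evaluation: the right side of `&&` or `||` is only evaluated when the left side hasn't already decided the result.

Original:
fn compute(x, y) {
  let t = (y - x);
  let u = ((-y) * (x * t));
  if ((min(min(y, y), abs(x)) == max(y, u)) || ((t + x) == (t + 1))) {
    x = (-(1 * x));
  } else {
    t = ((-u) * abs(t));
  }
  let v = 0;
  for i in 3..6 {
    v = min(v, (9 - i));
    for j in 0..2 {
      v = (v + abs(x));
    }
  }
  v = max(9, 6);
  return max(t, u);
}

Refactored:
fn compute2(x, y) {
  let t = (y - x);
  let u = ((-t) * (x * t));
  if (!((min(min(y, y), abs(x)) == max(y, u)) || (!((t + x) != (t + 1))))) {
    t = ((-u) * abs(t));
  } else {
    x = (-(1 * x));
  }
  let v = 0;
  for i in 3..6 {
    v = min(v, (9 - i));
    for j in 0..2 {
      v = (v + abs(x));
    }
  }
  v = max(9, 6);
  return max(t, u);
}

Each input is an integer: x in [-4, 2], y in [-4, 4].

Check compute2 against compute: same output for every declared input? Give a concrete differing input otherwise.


Take x=-4, y=-3.
compute: t := 1 | u := -12 | ((min(min(y, y), abs(x)) == max(y, u)) || ((t + x) == (t + 1))): true | x := 4 | v := 0 | iter i=3: | v := 0 | iter j=0: | v := 4 | iter j=1: | v := 8 | iter i=4: | v := 5 | iter j=0: | v := 9 | iter j=1: | v := 13 | iter i=5: | v := 4 | iter j=0: | v := 8 | iter j=1: | v := 12 | v := 9 | result 1
compute2: t := 1 | u := 4 | (!((min(min(y, y), abs(x)) == max(y, u)) || (!((t + x) != (t + 1))))): true | t := -4 | v := 0 | iter i=3: | v := 0 | iter j=0: | v := 4 | iter j=1: | v := 8 | iter i=4: | v := 5 | iter j=0: | v := 9 | iter j=1: | v := 13 | iter i=5: | v := 4 | iter j=0: | v := 8 | iter j=1: | v := 12 | v := 9 | result 4
1 against 4: the behavior changed.
verdict: not equivalent; witness: x=-4, y=-3


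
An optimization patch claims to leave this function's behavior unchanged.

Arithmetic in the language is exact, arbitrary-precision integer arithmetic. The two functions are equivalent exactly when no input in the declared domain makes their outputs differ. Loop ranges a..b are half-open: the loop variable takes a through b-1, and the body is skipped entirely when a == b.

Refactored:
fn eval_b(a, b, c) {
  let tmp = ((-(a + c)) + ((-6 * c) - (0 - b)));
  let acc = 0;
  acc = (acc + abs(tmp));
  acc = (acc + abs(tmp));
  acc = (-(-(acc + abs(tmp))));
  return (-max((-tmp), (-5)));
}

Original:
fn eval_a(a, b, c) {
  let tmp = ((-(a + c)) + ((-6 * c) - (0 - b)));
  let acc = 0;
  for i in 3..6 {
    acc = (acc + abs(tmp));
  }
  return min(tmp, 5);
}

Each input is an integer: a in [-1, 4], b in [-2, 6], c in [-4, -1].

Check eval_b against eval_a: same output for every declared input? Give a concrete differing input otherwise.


Behavior is preserved: although local variable names differ; and statement counts differ; and loop structure differs; and arithmetic usage differs; and min/max/abs usage differs, the outputs never diverge.
One worked example (a=3, b=1, c=-3) — eval_a: tmp becomes 19; next acc becomes 0; next at i=3:; next acc becomes 19; next at i=4:; next acc becomes 38; next at i=5:; next acc becomes 57; next final value 5; eval_b: tmp becomes 19; next acc becomes 0; next acc becomes 19; next acc becomes 38; next acc becomes 57; next final value 5; agreement on 5.
An exhaustive pass over the 216 declared inputs shows identical outputs.
verdict: equivalent


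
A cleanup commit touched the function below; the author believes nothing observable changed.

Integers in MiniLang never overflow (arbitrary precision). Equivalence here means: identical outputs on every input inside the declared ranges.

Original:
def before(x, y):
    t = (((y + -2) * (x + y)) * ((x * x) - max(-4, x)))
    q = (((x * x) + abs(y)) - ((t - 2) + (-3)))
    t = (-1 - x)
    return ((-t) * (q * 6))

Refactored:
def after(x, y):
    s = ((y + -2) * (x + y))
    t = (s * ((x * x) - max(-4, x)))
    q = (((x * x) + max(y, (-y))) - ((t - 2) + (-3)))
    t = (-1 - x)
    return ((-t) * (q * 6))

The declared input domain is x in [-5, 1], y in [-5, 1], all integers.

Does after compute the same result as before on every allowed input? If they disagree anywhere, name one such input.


Side by side, the visible changes include: statement counts differ, and local variable names differ, and min/max/abs usage differs.
As a probe, take x=0, y=-5: before runs t := 0 | q := 10 | t := -1 | result 60; after runs s := 35 | t := 0 | q := 10 | t := -1 | result 60; both end at 60.
Checked all 49 inputs in the declared domain: the outputs agree on every one.
verdict: equivalent


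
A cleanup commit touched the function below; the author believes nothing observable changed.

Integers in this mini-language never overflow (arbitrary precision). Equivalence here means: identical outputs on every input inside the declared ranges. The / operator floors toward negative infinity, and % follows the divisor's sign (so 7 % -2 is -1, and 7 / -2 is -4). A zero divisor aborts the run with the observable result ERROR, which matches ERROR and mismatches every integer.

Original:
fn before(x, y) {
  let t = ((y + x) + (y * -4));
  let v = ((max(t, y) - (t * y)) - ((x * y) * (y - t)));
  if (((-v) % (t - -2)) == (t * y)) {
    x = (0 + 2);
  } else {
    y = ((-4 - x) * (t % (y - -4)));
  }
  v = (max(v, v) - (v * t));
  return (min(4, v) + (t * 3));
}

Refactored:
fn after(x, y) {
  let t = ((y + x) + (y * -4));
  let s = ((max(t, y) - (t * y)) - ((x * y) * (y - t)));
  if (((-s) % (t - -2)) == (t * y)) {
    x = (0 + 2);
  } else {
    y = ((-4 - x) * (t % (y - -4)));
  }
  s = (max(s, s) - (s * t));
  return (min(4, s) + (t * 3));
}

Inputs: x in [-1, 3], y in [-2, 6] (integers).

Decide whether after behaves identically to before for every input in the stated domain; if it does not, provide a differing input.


Changes here: local variable names differ; the full 45-point sweep finds no disagreement.
verdict: equivalent


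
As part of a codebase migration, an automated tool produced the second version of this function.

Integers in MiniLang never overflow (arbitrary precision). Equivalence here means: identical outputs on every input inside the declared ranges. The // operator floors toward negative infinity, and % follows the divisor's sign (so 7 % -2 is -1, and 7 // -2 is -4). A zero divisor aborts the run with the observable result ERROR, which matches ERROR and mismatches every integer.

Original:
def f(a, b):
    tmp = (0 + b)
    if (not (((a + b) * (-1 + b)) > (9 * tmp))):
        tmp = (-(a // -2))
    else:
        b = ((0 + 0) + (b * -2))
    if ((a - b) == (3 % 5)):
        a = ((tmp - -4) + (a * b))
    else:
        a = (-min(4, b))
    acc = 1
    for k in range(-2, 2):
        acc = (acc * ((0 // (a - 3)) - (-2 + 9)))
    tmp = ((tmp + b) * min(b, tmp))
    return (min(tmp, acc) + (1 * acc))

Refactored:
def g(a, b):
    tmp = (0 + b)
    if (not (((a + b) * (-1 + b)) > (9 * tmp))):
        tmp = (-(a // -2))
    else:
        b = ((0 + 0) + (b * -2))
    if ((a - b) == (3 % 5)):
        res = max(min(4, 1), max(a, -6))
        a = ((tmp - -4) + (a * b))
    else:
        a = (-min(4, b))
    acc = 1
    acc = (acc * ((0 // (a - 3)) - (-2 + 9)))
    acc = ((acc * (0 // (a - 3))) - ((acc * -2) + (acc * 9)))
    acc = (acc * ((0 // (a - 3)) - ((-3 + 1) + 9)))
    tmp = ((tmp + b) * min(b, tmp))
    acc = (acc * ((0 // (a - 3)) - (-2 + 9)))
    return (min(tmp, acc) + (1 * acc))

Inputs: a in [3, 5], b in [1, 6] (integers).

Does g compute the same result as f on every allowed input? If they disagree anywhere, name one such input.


Behavior is preserved: although loop structure differs, and local variable names differ, and statement counts differ, and arithmetic usage differs, and constant usage differs, and min/max/abs usage differs, the outputs never diverge.
One worked example (a=4, b=5) — f: tmp = 5; (not (((a + b) * (-1 + b)) > (9 * tmp))) -> true; tmp = 2; ((a - b) == (3 % 5)) -> false; a = -4; acc = 1; [k=-2]; acc = -7; [k=-1]; acc = 49; [k=0]; acc = -343; [k=1]; acc = 2401; tmp = 14; return 2415; g: tmp = 5; (not (((a + b) * (-1 + b)) > (9 * tmp))) -> true; tmp = 2; ((a - b) == (3 % 5)) -> false; a = -4; acc = 1; acc = -7; acc = 49; acc = -343; tmp = 14; acc = 2401; return 2415; agreement on 2415.
Sweeping the whole domain (18 inputs) finds no disagreement.
verdict: equivalent


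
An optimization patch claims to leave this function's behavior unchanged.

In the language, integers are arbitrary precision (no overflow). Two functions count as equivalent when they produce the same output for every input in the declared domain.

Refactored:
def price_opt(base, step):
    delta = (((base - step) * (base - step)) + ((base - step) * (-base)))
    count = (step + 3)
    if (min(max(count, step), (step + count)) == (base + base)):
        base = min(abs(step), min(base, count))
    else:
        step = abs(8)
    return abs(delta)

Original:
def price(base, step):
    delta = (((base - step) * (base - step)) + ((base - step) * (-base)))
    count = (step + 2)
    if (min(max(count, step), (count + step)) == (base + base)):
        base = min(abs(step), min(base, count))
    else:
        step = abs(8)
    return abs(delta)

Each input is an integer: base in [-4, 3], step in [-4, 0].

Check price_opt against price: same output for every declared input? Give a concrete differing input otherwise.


The edit looks behavioral (`2` became `3`), but over these ranges it never changes the outcome.
Tracing base=0, step=-1: price: delta := 1 | count := 1 | (min(max(count, step), (count + step)) == (base + base)): true | base := 0 | result 1 | price_opt: delta := 1 | count := 2 | (min(max(count, step), (step + count)) == (base + base)): false | step := 8 | result 1 — matching result 1.
Sweeping the whole domain (40 inputs) finds no disagreement.
verdict: equivalent


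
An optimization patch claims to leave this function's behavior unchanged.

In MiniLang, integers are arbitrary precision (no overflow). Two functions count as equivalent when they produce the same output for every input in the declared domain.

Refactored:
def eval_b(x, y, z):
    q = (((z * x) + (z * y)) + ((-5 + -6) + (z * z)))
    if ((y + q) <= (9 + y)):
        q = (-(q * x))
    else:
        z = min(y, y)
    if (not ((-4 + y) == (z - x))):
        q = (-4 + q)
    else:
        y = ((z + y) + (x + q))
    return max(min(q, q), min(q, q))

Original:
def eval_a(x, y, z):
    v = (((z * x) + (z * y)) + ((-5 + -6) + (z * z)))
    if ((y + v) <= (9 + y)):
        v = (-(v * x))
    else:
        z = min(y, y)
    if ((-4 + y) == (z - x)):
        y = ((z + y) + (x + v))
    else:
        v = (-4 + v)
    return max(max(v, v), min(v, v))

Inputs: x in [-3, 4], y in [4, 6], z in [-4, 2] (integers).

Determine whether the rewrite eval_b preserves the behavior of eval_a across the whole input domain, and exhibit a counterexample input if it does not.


There is a behavioral-looking edit here, yet the outcome never shifts on this domain; all 168 inputs agree.
verdict: equivalent


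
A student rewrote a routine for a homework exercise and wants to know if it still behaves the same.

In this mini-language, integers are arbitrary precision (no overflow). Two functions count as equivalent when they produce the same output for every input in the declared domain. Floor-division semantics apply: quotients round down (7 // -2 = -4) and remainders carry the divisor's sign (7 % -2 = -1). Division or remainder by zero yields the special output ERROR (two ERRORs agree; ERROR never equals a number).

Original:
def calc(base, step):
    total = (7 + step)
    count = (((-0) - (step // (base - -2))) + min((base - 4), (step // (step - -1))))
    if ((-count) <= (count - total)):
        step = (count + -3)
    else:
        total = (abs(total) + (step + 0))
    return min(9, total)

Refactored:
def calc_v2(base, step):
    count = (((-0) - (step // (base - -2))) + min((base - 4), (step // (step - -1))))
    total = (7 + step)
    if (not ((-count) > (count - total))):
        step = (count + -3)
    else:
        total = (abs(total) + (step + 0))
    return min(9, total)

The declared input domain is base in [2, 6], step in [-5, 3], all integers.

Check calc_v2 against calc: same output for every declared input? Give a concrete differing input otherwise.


Reading the diff, among the changes: boolean connective usage differs, plus comparison usage differs.
As a probe, take base=3, step=-1: calc runs total := 6 | divide-by-zero, output ERROR; calc_v2 runs divide-by-zero, output ERROR; both end at ERROR.
Sweeping the whole domain (45 inputs) finds no disagreement.
verdict: equivalent


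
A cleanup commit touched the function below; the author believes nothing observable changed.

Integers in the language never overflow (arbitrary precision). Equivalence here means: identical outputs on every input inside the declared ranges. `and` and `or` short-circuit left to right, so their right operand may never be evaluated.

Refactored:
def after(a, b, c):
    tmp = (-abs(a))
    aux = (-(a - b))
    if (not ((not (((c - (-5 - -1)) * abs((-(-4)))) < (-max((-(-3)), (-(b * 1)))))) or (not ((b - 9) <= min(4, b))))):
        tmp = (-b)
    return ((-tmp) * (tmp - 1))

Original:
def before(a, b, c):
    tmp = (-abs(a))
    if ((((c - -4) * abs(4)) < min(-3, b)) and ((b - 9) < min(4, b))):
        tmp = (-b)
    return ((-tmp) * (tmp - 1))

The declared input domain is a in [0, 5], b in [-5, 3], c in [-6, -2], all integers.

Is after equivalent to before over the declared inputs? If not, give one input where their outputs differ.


The one real change (`((b - 9) < min(4, b))` became `((b - 9) <= min(4, b))`) has no effect anywhere in the declared ranges; all 270 inputs agree.
verdict: equivalent


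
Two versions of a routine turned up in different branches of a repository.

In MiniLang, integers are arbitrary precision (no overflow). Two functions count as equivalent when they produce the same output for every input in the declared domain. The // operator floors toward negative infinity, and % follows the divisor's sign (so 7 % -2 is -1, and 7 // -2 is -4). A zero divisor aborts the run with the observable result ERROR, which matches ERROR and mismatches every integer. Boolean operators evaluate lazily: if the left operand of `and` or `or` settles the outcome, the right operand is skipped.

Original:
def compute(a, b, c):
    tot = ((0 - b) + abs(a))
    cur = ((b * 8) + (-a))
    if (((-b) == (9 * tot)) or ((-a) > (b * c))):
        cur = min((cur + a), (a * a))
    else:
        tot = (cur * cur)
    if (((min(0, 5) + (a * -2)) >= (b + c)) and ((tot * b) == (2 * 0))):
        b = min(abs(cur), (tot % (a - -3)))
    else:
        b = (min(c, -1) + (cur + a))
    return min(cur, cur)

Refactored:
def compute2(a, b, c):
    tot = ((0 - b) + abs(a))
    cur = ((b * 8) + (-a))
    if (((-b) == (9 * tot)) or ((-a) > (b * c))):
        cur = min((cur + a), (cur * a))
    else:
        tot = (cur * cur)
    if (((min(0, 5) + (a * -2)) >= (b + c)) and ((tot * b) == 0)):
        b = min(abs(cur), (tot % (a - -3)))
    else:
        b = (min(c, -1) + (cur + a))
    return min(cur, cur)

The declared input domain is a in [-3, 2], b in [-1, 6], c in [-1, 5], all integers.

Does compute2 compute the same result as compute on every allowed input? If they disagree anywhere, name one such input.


Take a=-3, b=1, c=-1.
compute: tot=2, then cur=11, then (((-b) == (9 * tot)) or ((-a) > (b * c))) is true, then cur=8, then (((min(0, 5) + (a * -2)) >= (b + c)) and ((tot * b) == (2 * 0))) is false, then b=4, then returns 8
compute2: tot=2, then cur=11, then (((-b) == (9 * tot)) or ((-a) > (b * c))) is true, then cur=-33, then (((min(0, 5) + (a * -2)) >= (b + c)) and ((tot * b) == 0)) is false, then b=-37, then returns -33
8 vs -33 — the two versions disagree here.
verdict: not equivalent; witness: a=-3, b=1, c=-1


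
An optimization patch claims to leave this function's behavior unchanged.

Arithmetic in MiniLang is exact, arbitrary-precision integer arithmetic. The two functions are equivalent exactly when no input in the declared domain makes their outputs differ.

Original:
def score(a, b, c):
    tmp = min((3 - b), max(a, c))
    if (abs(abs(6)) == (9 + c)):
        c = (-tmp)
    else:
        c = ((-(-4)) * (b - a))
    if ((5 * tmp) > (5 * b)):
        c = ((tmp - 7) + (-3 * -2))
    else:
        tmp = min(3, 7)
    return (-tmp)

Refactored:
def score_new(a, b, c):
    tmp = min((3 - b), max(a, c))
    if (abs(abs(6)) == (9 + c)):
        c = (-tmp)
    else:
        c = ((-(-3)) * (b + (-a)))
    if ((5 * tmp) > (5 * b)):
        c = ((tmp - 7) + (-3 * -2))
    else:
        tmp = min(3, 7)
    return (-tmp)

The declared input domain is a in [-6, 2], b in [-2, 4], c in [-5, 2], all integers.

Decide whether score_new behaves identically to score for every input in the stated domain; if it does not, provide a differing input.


The suspicious edit (`-4` became `-3`) never changes the result for any input inside the declared domain.
One worked example (a=-6, b=4, c=-3) — score: tmp becomes -3; next (abs(abs(6)) == (9 + c)) evaluates to true; next c becomes 3; next ((5 * tmp) > (5 * b)) evaluates to false; next tmp becomes 3; next final value -3; score_new: tmp becomes -3; next (abs(abs(6)) == (9 + c)) evaluates to true; next c becomes 3; next ((5 * tmp) > (5 * b)) evaluates to false; next tmp becomes 3; next final value -3; agreement on -3.
Every one of the 504 inputs gives matching results.
verdict: equivalent


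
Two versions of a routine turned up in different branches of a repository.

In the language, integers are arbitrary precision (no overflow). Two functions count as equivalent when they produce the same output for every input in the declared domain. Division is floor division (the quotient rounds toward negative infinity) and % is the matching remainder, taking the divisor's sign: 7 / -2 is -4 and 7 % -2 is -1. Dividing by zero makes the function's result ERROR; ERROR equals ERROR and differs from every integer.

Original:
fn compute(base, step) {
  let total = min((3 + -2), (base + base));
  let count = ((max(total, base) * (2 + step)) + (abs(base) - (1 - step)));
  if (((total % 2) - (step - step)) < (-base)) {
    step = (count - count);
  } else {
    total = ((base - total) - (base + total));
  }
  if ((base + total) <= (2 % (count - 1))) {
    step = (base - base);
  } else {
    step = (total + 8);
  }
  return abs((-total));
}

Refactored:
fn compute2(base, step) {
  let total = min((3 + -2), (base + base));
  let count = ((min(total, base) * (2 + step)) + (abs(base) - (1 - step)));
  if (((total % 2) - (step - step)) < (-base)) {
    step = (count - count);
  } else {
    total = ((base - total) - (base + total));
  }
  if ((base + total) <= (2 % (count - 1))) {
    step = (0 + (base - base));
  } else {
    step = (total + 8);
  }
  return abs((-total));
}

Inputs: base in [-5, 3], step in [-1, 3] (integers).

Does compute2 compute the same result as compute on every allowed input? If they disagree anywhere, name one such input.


These are not equivalent — on base=2, step=-1 the outputs split (2 vs ERROR).
compute: total := 1 | count := 2 | (((total % 2) - (step - step)) < (-base)): false | total := -2 | ((base + total) <= (2 % (count - 1))): true | step := 0 | result 2
compute2: total := 1 | count := 1 | (((total % 2) - (step - step)) < (-base)): false | total := -2 | divide-by-zero, output ERROR
verdict: not equivalent; witness: base=2, step=-1


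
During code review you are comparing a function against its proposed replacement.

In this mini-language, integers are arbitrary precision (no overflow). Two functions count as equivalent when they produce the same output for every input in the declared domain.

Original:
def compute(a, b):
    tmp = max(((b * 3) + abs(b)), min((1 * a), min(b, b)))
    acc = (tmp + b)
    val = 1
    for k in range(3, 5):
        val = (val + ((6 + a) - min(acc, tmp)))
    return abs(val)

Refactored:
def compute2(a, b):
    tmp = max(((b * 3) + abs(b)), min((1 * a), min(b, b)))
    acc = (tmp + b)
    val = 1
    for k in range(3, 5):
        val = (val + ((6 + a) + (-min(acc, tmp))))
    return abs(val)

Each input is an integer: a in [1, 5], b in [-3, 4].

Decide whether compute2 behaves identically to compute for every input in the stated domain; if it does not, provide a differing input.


Differences: arithmetic usage differs — yet all 40 inputs agree.
verdict: equivalent


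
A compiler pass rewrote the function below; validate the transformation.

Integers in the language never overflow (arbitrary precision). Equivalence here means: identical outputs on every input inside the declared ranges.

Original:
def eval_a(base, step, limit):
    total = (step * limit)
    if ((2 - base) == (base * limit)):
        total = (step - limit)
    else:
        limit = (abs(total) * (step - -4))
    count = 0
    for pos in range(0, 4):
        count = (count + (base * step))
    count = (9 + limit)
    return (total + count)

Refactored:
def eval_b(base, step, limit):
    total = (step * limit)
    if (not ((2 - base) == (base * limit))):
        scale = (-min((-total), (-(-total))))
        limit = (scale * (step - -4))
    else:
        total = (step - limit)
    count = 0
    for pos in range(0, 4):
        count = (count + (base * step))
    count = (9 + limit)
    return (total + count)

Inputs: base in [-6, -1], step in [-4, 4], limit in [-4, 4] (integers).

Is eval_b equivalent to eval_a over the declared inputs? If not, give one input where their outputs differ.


Behavior is preserved: although boolean connective usage differs, local variable names differ, statement counts differ, min/max/abs usage differs, the outputs never diverge.
Spot check at base=-3, step=-1, limit=1 — eval_a: total = -1; ((2 - base) == (base * limit)) -> false; limit = 3; count = 0; [pos=0]; count = 3; [pos=1]; count = 6; [pos=2]; count = 9; [pos=3]; count = 12; count = 12; return 11. eval_b: total = -1; (not ((2 - base) == (base * limit))) -> true; scale = 1; limit = 3; count = 0; [pos=0]; count = 3; [pos=1]; count = 6; [pos=2]; count = 9; [pos=3]; count = 12; count = 12; return 11. Both give 11.
Every one of the 486 inputs gives matching results.
verdict: equivalent


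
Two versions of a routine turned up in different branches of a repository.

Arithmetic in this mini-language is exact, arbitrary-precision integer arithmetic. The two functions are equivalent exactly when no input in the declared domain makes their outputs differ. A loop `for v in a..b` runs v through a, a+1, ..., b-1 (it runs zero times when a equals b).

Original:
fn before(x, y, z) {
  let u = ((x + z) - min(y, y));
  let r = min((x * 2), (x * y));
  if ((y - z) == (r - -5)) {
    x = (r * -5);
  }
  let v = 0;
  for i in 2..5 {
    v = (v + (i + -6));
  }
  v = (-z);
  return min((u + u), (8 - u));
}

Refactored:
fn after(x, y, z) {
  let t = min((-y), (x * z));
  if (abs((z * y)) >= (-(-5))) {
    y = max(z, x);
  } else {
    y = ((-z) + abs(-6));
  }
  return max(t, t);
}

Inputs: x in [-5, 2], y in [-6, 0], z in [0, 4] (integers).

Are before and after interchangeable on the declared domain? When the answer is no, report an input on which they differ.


Try x=-5, y=-6, z=0.
before: u := 1 | r := -10 | ((y - z) == (r - -5)): false | v := 0 | iter i=2: | v := -4 | iter i=3: | v := -7 | iter i=4: | v := -9 | v := 0 | result 2
after: t := 0 | (abs((z * y)) >= (-(-5))): false | y := 6 | result 0
2 against 0: the behavior changed.
verdict: not equivalent; witness: x=-5, y=-6, z=0


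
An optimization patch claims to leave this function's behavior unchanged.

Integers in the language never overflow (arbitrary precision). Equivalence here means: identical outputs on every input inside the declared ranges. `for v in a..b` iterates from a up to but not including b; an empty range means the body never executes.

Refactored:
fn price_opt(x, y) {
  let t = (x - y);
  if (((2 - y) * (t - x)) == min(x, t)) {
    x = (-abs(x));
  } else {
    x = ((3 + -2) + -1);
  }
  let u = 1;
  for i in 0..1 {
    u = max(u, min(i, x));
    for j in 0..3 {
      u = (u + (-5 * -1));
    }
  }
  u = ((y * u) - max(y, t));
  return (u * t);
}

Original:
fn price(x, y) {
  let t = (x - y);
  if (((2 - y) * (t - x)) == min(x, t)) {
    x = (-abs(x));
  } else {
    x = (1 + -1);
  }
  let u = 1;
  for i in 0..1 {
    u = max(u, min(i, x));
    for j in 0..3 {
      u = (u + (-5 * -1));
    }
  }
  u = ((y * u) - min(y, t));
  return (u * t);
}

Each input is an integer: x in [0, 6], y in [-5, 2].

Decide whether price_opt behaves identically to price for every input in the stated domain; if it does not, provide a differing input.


There is a counterexample at x=0, y=-5: -375 on one side, -425 on the other.
price: t=5, then (((2 - y) * (t - x)) == min(x, t)) is false, then x=0, then u=1, then (i=0), then u=1, then (j=0), then u=6, then (j=1), then u=11, then (j=2), then u=16, then u=-75, then returns -375
price_opt: t=5, then (((2 - y) * (t - x)) == min(x, t)) is false, then x=0, then u=1, then (i=0), then u=1, then (j=0), then u=6, then (j=1), then u=11, then (j=2), then u=16, then u=-85, then returns -425
verdict: not equivalent; witness: x=0, y=-5


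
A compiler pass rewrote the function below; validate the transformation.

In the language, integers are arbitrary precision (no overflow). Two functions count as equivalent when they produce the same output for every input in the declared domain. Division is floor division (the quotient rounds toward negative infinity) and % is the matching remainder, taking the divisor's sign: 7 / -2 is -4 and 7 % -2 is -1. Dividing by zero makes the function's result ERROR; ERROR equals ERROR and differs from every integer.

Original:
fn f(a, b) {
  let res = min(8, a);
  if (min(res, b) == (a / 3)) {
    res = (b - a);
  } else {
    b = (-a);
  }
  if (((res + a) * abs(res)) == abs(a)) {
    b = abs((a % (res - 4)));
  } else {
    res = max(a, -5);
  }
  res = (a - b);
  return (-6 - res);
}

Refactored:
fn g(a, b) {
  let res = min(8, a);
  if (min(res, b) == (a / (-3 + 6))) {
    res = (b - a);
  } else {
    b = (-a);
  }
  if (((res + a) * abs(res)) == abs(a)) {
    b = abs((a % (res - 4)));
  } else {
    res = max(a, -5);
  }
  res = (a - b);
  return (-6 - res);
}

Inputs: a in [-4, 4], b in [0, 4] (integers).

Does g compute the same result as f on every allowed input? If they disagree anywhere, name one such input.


Although arithmetic usage differs, plus constant usage differs, 45/45 inputs agree.
verdict: equivalent


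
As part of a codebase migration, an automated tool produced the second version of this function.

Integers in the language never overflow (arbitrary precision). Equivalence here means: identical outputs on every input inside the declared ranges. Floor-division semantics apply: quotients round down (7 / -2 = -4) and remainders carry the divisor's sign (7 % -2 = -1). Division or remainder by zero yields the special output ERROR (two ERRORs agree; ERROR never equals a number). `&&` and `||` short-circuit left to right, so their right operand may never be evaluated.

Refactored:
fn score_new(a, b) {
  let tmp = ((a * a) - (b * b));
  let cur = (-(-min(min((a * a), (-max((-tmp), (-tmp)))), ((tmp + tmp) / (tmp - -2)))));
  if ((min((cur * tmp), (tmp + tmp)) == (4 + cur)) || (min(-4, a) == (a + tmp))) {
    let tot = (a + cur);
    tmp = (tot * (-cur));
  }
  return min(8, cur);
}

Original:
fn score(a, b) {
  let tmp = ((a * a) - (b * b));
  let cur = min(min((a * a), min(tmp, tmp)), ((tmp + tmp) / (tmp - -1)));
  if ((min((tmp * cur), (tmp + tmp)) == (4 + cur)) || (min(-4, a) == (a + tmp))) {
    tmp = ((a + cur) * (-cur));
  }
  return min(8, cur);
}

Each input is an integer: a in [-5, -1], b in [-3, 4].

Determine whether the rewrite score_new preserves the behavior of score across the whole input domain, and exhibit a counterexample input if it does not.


The rewrite breaks on a=-1, b=0, where the results are 1 and 0.
score: tmp := 1 | cur := 1 | ((min((tmp * cur), (tmp + tmp)) == (4 + cur)) || (min(-4, a) == (a + tmp))): false | result 1
score_new: tmp := 1 | cur := 0 | ((min((cur * tmp), (tmp + tmp)) == (4 + cur)) || (min(-4, a) == (a + tmp))): false | result 0
verdict: not equivalent; witness: a=-1, b=0


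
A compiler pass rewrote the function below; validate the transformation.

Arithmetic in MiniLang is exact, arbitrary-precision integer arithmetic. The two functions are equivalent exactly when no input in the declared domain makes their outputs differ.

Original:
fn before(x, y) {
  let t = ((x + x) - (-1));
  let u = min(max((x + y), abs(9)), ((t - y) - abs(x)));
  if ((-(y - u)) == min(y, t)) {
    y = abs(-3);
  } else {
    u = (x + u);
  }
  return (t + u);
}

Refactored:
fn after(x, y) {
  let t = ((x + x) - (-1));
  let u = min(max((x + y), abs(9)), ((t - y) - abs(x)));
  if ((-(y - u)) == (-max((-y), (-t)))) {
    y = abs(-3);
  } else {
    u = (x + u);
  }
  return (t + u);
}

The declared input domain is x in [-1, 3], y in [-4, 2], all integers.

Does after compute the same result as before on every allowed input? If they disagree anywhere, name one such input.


The two are interchangeable: min/max/abs usage differs, and every declared input agrees.
Tracing x=1, y=-2: before: t=3, then u=4, then ((-(y - u)) == min(y, t)) is false, then u=5, then returns 8 | after: t=3, then u=4, then ((-(y - u)) == (-max((-y), (-t)))) is false, then u=5, then returns 8 — matching result 8.
Every one of the 35 inputs gives matching results.
verdict: equivalent


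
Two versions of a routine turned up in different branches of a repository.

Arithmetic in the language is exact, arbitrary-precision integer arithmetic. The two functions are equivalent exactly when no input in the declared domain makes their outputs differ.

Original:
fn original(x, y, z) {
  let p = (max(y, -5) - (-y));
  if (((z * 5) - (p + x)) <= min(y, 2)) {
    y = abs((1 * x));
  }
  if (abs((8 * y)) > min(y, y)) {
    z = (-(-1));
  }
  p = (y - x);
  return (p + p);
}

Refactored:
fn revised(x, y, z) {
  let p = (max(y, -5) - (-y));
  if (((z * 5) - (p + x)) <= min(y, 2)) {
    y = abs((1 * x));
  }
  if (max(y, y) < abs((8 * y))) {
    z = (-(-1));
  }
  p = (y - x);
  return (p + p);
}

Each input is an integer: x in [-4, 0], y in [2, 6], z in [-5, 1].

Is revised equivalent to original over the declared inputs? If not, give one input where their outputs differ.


The suspicious edit (`min(y, y)` became `max(y, y)`) never changes the result for any input inside the declared domain; all 175 inputs agree.
verdict: equivalent


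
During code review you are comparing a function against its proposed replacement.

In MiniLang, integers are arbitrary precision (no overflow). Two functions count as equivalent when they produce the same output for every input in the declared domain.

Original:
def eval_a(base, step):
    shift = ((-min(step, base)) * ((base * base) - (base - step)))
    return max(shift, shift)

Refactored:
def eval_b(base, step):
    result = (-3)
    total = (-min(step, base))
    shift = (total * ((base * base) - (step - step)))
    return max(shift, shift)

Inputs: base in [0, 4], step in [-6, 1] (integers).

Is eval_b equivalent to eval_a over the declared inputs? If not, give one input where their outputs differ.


The rewrite breaks on base=0, step=-6, where the results are -36 and 0.
eval_a: shift := -36 | result -36
eval_b: result := -3 | total := 6 | shift := 0 | result 0
verdict: not equivalent; witness: base=0, step=-6


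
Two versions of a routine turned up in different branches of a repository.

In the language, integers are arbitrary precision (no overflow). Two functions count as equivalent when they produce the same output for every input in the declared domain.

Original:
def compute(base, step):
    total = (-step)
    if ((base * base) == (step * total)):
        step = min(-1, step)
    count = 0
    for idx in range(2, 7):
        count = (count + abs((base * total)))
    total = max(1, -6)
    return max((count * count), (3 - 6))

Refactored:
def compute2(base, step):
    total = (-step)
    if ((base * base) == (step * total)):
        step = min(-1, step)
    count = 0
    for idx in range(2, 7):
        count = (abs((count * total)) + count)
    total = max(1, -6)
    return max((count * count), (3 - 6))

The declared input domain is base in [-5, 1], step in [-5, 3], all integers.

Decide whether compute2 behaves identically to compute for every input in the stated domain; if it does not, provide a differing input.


base=-5, step=-5 yields 15625 from compute but 0 from compute2.
verdict: not equivalent; witness: base=-5, step=-5


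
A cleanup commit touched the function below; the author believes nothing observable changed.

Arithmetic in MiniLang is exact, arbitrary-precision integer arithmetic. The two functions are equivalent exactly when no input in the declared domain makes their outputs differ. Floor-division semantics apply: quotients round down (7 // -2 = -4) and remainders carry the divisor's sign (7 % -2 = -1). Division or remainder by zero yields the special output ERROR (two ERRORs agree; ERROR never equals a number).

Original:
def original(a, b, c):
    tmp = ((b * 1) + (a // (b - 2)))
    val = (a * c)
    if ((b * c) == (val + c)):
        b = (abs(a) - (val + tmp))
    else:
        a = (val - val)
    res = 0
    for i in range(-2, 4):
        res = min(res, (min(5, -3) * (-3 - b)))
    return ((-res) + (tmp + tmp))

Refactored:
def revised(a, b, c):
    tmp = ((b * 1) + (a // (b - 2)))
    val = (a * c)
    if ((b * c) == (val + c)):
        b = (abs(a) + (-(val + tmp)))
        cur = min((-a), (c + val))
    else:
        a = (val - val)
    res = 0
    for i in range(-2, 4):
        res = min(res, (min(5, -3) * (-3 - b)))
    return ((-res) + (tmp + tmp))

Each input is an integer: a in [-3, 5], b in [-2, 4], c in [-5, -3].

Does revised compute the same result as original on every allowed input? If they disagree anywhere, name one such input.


Side by side, the visible changes include: min/max/abs usage differs; also arithmetic usage differs; also local variable names differ; also statement counts differ.
One worked example (a=-1, b=-2, c=-3) — original: tmp becomes -2; next val becomes 3; next ((b * c) == (val + c)) evaluates to false; next a becomes 0; next res becomes 0; next at i=-2:; next res becomes 0; next at i=-1:; next res becomes 0; next at i=0:; next res becomes 0; next at i=1:; next res becomes 0; next at i=2:; next res becomes 0; next at i=3:; next res becomes 0; next final value -4; revised: tmp becomes -2; next val becomes 3; next ((b * c) == (val + c)) evaluates to false; next a becomes 0; next res becomes 0; next at i=-2:; next res becomes 0; next at i=-1:; next res becomes 0; next at i=0:; next res becomes 0; next at i=1:; next res becomes 0; next at i=2:; next res becomes 0; next at i=3:; next res becomes 0; next final value -4; agreement on -4.
Across all 189 domain points the two functions coincide.
verdict: equivalent


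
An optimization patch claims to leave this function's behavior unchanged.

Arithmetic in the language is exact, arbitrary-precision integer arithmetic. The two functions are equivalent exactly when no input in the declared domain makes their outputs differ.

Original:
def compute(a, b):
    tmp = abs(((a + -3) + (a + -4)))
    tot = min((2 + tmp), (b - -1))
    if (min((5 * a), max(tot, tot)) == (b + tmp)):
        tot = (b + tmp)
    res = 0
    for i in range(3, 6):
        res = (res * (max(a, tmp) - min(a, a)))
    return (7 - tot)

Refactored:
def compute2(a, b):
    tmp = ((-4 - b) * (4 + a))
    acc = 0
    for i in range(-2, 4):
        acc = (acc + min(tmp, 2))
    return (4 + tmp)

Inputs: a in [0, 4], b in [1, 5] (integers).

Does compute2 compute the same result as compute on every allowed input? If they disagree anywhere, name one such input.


There is a counterexample at a=0, b=1: 5 on one side, -16 on the other.
compute: tmp becomes 7; next tot becomes 2; next (min((5 * a), max(tot, tot)) == (b + tmp)) evaluates to false; next res becomes 0; next at i=3:; next res becomes 0; next at i=4:; next res becomes 0; next at i=5:; next res becomes 0; next final value 5
compute2: tmp becomes -20; next acc becomes 0; next at i=-2:; next acc becomes -20; next at i=-1:; next acc becomes -40; next at i=0:; next acc becomes -60; next at i=1:; next acc becomes -80; next at i=2:; next acc becomes -100; next at i=3:; next acc becomes -120; next final value -16
verdict: not equivalent; witness: a=0, b=1


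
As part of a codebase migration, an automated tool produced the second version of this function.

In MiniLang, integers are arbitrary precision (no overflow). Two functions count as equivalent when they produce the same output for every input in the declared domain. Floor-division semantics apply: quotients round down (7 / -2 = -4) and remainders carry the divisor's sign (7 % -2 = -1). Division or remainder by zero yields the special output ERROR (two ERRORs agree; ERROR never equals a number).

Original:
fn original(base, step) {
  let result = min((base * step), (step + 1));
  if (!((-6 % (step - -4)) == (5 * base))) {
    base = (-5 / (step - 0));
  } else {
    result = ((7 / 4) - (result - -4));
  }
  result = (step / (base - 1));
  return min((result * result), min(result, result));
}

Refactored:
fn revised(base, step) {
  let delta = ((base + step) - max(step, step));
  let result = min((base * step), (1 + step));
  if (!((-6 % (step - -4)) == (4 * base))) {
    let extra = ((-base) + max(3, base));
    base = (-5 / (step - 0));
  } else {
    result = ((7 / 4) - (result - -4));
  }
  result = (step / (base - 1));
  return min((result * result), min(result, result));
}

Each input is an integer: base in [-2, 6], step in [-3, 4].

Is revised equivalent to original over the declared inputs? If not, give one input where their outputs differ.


At base=1, step=1: original gives -1, revised gives ERROR.
verdict: not equivalent; witness: base=1, step=1
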